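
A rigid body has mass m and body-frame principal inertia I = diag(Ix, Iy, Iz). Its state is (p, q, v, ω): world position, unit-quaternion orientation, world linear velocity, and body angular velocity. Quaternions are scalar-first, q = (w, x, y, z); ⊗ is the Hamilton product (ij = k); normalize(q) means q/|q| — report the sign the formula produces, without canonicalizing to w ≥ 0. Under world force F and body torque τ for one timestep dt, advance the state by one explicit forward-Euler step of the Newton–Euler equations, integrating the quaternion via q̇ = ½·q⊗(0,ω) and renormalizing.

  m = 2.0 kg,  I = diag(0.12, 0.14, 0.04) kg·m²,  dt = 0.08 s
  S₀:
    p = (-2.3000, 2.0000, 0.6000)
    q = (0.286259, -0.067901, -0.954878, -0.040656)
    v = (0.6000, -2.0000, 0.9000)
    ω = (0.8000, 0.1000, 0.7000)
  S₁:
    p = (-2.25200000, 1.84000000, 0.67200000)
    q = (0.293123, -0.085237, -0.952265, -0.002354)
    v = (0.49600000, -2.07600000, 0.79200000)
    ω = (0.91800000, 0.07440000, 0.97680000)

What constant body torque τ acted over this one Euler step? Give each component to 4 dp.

τ = (0.1700, 0.0000, 0.1400)

ω₁ − ω₀ = (0.11800000, -0.02560000, 0.27680000)
ω₀×(Iω₀) = (-0.0070, 0.0448, 0.0016)
applied torque τ = (0.1700, 0.0000, 0.1400)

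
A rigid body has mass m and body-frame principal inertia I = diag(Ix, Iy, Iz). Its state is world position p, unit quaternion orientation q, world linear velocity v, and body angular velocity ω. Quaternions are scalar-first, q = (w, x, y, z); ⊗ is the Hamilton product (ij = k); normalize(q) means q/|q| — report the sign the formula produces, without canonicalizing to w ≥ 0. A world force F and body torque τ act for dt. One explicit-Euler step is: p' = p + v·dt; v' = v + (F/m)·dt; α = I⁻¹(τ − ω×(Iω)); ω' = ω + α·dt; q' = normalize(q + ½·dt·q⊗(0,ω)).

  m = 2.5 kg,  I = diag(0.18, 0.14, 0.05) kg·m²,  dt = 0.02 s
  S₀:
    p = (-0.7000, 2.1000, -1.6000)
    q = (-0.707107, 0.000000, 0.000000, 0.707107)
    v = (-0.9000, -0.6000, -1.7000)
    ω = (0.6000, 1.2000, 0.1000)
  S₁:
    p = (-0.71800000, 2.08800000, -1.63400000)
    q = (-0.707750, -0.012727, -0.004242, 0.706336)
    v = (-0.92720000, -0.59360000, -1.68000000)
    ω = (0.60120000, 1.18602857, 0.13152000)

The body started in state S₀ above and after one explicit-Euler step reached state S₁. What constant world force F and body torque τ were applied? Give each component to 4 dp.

Δv = v₁−v₀ = (-0.02720000, 0.00640000, 0.02000000)
applied force F = (-3.4000, 0.8000, 2.5000)
Δω = ω₁−ω₀ = (0.00120000, -0.01397143, 0.03152000)
precession coupling = (-0.0108, 0.0078, -0.0288)
τ = I·(Δω/dt) + ω₀×(Iω₀) = (0.0000, -0.0900, 0.0500)

F = (-3.4000, 0.8000, 2.5000)
τ = (0.0000, -0.0900, 0.0500)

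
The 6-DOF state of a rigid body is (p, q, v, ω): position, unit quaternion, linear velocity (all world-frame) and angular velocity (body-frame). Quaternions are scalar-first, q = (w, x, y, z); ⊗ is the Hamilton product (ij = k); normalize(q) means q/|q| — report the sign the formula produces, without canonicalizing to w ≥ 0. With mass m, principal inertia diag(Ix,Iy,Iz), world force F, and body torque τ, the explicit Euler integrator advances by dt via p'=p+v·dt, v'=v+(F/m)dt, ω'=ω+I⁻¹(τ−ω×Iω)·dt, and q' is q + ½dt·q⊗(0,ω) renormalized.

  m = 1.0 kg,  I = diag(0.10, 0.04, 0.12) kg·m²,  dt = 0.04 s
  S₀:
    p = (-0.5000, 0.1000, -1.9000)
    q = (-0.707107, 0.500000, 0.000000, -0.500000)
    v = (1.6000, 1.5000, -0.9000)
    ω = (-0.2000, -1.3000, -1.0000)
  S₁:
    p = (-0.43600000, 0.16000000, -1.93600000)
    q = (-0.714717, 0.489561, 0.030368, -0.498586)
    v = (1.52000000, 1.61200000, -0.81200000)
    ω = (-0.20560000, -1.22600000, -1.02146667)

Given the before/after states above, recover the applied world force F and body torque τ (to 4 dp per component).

F = (-2.0000, 2.8000, 2.2000)
τ = (0.0900, 0.0700, -0.0800)

velocity change Δv = (-0.08000000, 0.11200000, 0.08800000)
m·(v₁−v₀)/dt = (-2.0000, 2.8000, 2.2000)
ω₁ − ω₀ = (-0.00560000, 0.07400000, -0.02146667)
ω₀×(Iω₀) = (0.1040, -0.0040, -0.0156)
applied torque τ = (0.0900, 0.0700, -0.0800)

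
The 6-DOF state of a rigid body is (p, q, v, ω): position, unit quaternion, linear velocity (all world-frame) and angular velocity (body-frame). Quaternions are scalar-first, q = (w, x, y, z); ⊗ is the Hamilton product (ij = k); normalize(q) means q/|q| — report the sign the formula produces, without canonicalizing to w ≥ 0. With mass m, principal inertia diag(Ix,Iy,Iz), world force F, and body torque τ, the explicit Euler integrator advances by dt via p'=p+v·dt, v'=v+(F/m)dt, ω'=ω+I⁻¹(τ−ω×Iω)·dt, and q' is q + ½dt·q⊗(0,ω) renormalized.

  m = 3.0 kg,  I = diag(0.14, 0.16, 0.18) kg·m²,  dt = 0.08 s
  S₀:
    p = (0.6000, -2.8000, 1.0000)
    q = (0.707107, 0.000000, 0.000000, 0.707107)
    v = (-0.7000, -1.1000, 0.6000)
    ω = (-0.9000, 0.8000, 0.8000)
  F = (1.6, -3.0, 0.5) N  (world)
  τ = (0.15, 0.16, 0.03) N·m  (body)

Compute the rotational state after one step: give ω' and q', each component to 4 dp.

(τ − ω×Iω)/I = (0.9800, 0.8200, 0.2467)
ω' = ω + α·dt = (-0.8216, 0.8656, 0.8197)
2q̇ = q⊗(0,ω) = (-0.5656856, -1.2020819, -0.0707107, 0.5656856)
q + ½dt·q⊗(0,ω), renormalized = (0.6833, -0.0480, -0.0028, 0.7285)

ω' = (-0.8216, 0.8656, 0.8197)
q' = (0.6833, -0.0480, -0.0028, 0.7285)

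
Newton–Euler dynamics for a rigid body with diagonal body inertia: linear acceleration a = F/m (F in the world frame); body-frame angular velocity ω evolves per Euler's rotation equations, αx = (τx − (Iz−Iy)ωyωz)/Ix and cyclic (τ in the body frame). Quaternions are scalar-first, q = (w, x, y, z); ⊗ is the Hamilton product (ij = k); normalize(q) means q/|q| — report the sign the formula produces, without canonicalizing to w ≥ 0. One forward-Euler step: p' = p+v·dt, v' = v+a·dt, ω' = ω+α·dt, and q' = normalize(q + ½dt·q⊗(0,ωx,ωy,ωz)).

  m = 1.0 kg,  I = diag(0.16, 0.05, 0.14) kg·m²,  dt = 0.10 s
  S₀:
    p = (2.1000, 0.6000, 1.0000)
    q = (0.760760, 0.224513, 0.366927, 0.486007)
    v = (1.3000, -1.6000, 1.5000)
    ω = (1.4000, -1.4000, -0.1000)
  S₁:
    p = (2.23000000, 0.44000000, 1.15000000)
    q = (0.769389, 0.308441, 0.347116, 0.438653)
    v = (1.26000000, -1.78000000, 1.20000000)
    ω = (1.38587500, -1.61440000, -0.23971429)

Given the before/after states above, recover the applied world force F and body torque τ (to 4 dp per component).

v₁ − v₀ = (-0.04000000, -0.18000000, -0.30000000)
applied force F = (-0.4000, -1.8000, -3.0000)
ω₁ − ω₀ = (-0.01412500, -0.21440000, -0.13971429)
precession coupling = (0.0126, -0.0028, 0.2156)
I·α + gyro = (-0.0100, -0.1100, 0.0200)

F = (-0.4000, -1.8000, -3.0000)
τ = (-0.0100, -0.1100, 0.0200)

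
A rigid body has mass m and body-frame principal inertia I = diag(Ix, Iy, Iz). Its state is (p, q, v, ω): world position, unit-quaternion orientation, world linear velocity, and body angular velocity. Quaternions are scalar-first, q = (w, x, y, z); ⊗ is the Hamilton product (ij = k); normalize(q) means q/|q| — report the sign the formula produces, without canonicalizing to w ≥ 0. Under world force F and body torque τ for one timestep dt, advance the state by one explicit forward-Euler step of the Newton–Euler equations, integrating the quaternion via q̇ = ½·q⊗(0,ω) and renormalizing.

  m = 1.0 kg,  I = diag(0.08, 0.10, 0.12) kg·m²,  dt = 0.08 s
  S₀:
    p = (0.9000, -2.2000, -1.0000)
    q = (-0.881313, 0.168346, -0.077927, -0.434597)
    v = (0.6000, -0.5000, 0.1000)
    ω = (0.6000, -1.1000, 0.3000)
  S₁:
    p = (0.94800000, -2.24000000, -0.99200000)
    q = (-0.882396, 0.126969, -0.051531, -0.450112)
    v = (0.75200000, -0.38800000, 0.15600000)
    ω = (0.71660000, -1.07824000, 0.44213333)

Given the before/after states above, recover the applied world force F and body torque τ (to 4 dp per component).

F = (1.9000, 1.4000, 0.7000)
τ = (0.1100, 0.0200, 0.2000)

ω₁ − ω₀ = (0.11660000, 0.02176000, 0.14213333)
gyro term ω₀×Iω₀ = (-0.0066, -0.0072, -0.0132)
applied torque τ = (0.1100, 0.0200, 0.2000)
velocity change Δv = (0.15200000, 0.11200000, 0.05600000)
m·(v₁−v₀)/dt = (1.9000, 1.4000, 0.7000)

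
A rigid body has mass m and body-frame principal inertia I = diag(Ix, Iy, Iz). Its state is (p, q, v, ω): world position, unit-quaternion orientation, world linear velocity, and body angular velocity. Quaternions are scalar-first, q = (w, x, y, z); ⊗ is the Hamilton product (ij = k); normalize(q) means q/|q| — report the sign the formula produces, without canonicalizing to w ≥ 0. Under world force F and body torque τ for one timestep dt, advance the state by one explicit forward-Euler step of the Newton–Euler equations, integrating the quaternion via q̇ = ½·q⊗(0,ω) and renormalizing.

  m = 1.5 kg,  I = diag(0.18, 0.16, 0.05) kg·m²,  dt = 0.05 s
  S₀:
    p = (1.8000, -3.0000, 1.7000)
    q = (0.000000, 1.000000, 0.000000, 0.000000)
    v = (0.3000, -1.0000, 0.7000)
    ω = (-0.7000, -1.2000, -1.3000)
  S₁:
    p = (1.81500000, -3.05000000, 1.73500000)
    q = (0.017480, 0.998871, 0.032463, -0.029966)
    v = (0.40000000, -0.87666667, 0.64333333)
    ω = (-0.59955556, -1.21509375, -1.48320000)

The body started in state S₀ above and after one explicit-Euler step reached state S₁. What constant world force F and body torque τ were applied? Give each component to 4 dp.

Δω = ω₁−ω₀ = (0.10044444, -0.01509375, -0.18320000)
τ = I·(Δω/dt) + ω₀×(Iω₀) = (0.1900, 0.0700, -0.2000)
velocity change Δv = (0.10000000, 0.12333333, -0.05666667)
applied force F = (3.0000, 3.7000, -1.7000)

F = (3.0000, 3.7000, -1.7000)
τ = (0.1900, 0.0700, -0.2000)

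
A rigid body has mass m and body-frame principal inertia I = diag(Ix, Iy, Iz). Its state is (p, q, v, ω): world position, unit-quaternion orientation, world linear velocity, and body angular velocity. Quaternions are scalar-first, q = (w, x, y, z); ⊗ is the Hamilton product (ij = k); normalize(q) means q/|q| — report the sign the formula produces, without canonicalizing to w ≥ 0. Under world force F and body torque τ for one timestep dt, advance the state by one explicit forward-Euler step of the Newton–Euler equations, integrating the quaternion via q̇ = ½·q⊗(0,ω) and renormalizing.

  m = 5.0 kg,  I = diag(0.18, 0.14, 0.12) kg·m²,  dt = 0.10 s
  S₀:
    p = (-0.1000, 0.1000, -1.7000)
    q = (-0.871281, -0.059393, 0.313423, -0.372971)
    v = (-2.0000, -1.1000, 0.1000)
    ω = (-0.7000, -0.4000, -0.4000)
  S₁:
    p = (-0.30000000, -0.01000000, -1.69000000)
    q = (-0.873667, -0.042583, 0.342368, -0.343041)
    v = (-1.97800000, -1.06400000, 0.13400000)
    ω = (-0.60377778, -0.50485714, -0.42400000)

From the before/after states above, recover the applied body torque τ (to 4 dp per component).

τ = (0.1700, -0.1300, -0.0400)

ω₁ − ω₀ = (0.09622222, -0.10485714, -0.02400000)
precession coupling = (-0.0032, 0.0168, -0.0112)
I·α + gyro = (0.1700, -0.1300, -0.0400)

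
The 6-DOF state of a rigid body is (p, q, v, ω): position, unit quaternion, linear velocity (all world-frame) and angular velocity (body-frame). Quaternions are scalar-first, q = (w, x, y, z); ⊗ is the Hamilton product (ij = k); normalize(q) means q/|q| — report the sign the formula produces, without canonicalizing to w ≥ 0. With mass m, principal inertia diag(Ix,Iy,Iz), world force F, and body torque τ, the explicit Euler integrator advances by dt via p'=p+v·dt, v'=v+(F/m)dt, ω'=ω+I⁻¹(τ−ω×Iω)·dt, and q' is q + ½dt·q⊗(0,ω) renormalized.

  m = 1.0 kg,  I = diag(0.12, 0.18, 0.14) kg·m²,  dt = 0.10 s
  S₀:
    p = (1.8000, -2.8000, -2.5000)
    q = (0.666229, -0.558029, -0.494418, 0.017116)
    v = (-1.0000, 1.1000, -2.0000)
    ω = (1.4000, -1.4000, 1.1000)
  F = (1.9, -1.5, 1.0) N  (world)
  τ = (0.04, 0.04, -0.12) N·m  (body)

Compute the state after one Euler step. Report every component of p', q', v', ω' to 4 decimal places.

a = (1.9000, -1.5000, 1.0000)
p' = p + v·dt = (1.7000, -2.6900, -2.7000)
v + (F/m)dt = (-0.8100, 0.9500, -1.9000)
precession coupling ω×(Iω) = (0.0616, -0.0308, -0.1176)
(τ − ω×Iω)/I = (-0.1800, 0.3933, -0.0171)
ω + α·dt = (1.3820, -1.3607, 1.0983)
Hamilton product q⊗(0,ω) = (0.0702278, 0.4128232, -0.2949263, 2.2062777)
q + ½dt·q⊗(0,ω), renormalized = (0.6655, -0.5340, -0.5059, 0.1266)

p' = (1.7000, -2.6900, -2.7000)
q' = (0.6655, -0.5340, -0.5059, 0.1266)
v' = (-0.8100, 0.9500, -1.9000)
ω' = (1.3820, -1.3607, 1.0983)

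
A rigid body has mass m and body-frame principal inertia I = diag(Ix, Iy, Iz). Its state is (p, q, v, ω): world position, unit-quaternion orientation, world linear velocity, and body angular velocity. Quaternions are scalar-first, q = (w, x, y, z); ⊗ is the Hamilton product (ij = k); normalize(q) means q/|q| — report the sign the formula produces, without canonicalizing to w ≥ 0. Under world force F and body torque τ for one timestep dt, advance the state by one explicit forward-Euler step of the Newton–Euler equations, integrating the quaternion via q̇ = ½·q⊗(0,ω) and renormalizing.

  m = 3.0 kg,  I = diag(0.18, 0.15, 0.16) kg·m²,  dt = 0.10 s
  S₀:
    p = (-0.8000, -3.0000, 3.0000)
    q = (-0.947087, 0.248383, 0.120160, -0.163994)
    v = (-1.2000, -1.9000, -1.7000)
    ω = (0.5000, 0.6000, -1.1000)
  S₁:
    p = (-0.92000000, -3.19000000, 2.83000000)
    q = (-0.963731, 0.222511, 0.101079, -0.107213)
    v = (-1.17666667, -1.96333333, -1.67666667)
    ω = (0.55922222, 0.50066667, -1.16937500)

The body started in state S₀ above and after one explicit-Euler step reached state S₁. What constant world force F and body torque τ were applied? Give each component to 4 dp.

Δω = ω₁−ω₀ = (0.05922222, -0.09933333, -0.06937500)
τ = I·(Δω/dt) + ω₀×(Iω₀) = (0.1000, -0.1600, -0.1200)
v₁ − v₀ = (0.02333333, -0.06333333, 0.02333333)
m·(v₁−v₀)/dt = (0.7000, -1.9000, 0.7000)

F = (0.7000, -1.9000, 0.7000)
τ = (0.1000, -0.1600, -0.1200)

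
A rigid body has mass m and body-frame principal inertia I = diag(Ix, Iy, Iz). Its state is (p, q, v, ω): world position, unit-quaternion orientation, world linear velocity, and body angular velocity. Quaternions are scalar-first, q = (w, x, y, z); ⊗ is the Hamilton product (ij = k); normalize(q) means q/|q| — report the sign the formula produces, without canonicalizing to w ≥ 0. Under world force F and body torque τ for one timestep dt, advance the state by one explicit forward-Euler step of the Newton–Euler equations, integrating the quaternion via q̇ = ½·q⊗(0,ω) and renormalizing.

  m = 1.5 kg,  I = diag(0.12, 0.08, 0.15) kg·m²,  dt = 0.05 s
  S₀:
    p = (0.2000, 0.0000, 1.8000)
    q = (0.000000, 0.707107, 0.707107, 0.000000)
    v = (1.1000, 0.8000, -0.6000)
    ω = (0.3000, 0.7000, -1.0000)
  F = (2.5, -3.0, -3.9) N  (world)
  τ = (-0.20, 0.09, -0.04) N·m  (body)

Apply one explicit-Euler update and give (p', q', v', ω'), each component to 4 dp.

p' = (0.2550, 0.0400, 1.7700)
q' = (-0.0177, 0.6891, 0.7244, 0.0071)
v' = (1.1833, 0.7000, -0.7300)
ω' = (0.2371, 0.7506, -1.0105)

a = F/m = (1.6667, -2.0000, -2.6000)
p' = p + v·dt = (0.2550, 0.0400, 1.7700)
new velocity v' = (1.1833, 0.7000, -0.7300)
α = I⁻¹(τ − ω×Iω) = (-1.2583, 1.0125, -0.2107)
ω' = ω + α·dt = (0.2371, 0.7506, -1.0105)
q⊗(0,ω) = (-0.7071070, -0.7071070, 0.7071070, 0.2828428)
q' = normalize(q + ½dt·q⊗(0,ω)) = (-0.0177, 0.6891, 0.7244, 0.0071)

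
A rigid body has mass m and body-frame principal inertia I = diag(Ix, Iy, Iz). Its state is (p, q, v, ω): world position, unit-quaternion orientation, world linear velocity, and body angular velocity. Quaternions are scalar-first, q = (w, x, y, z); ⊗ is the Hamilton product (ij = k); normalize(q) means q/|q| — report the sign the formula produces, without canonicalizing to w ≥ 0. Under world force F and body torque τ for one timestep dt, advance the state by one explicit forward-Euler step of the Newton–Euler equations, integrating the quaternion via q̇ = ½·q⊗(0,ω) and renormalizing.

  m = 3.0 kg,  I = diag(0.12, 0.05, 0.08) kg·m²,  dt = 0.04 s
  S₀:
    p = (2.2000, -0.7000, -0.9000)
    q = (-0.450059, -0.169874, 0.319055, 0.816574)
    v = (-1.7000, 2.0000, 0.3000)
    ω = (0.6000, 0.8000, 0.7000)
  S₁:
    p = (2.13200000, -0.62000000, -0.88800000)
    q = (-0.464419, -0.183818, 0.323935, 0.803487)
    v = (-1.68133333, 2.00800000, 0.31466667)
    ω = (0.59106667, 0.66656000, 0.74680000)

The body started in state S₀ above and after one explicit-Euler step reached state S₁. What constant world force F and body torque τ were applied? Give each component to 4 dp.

v₁ − v₀ = (0.01866667, 0.00800000, 0.01466667)
F = m·Δv/dt = (1.4000, 0.6000, 1.1000)
ω₁ − ω₀ = (-0.00893333, -0.13344000, 0.04680000)
ω₀×(Iω₀) = (0.0168, 0.0168, -0.0336)
applied torque τ = (-0.0100, -0.1500, 0.0600)

F = (1.4000, 0.6000, 1.1000)
τ = (-0.0100, -0.1500, 0.0600)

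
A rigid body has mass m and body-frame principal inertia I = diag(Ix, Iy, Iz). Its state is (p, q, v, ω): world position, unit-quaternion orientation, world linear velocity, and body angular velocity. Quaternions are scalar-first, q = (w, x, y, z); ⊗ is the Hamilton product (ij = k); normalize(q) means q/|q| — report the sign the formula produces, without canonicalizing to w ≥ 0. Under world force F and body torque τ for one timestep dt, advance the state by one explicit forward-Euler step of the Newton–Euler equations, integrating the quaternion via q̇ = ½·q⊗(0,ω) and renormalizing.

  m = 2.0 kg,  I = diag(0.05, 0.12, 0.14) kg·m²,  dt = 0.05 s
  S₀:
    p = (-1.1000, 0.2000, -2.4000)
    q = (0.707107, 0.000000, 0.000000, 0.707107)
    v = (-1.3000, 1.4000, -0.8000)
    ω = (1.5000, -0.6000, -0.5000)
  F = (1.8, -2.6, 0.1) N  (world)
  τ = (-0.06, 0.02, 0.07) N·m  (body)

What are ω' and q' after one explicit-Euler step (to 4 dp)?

ω' = (1.4340, -0.6198, -0.4525)
q' = (0.7153, 0.0371, 0.0159, 0.6976)

gyro term ω×Iω = (0.0060, 0.0675, -0.0630)
α = I⁻¹(τ − ω×Iω) = (-1.3200, -0.3958, 0.9500)
new body rate ω' = (1.4340, -0.6198, -0.4525)
2q̇ = q⊗(0,ω) = (0.3535535, 1.4849247, 0.6363963, -0.3535535)
updated quaternion q' = (0.7153, 0.0371, 0.0159, 0.6976)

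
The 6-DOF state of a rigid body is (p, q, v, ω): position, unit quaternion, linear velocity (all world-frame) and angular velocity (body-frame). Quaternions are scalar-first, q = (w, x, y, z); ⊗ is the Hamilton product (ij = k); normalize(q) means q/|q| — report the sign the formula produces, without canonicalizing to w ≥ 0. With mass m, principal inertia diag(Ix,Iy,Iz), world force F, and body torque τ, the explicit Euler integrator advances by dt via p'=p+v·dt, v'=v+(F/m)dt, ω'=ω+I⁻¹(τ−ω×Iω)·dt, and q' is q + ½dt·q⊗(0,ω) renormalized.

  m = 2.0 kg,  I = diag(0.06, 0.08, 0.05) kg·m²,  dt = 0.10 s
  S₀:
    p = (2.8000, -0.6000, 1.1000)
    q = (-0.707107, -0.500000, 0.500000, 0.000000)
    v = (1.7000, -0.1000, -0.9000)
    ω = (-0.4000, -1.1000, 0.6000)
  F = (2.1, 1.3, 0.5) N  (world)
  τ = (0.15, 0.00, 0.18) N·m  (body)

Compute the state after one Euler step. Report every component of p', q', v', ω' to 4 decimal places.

p' = (2.9700, -0.6100, 1.0100)
q' = (-0.6881, -0.4698, 0.5527, 0.0163)
v' = (1.8050, -0.0350, -0.8750)
ω' = (-0.1830, -1.0970, 0.9424)

p' = p + v·dt = (2.9700, -0.6100, 1.0100)
v + (F/m)dt = (1.8050, -0.0350, -0.8750)
precession coupling ω×(Iω) = (0.0198, -0.0024, 0.0088)
α = I⁻¹(τ − ω×Iω) = (2.1700, 0.0300, 3.4240)
ω + α·dt = (-0.1830, -1.0970, 0.9424)
Hamilton product q⊗(0,ω) = (0.3500000, 0.5828428, 1.0778177, 0.3257358)
q + ½dt·q⊗(0,ω), renormalized = (-0.6881, -0.4698, 0.5527, 0.0163)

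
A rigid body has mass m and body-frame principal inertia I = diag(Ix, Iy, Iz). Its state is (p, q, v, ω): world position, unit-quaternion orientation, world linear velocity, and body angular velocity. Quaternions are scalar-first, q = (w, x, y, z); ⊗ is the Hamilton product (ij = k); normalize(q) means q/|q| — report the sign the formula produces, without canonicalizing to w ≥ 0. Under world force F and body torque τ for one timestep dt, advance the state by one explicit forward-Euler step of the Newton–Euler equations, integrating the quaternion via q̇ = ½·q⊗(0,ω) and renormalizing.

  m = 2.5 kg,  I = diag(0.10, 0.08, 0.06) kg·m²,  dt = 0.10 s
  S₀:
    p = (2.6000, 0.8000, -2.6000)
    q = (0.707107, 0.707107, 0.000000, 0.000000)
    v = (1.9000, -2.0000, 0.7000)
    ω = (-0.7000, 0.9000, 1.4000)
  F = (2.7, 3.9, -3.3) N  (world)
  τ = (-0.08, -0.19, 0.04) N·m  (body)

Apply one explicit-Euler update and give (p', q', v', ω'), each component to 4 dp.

p' = (2.7900, 0.6000, -2.5300)
q' = (0.7289, 0.6796, -0.0176, 0.0810)
v' = (2.0080, -1.8440, 0.5680)
ω' = (-0.7548, 0.7115, 1.4457)

a = (1.0800, 1.5600, -1.3200)
p + v·dt = (2.7900, 0.6000, -2.5300)
v + (F/m)dt = (2.0080, -1.8440, 0.5680)
angular accel α = (-0.5480, -1.8850, 0.4567)
ω' = ω + α·dt = (-0.7548, 0.7115, 1.4457)
q⊗(0,ω) = (0.4949749, -0.4949749, -0.3535535, 1.6263461)
q + ½dt·q⊗(0,ω), renormalized = (0.7289, 0.6796, -0.0176, 0.0810)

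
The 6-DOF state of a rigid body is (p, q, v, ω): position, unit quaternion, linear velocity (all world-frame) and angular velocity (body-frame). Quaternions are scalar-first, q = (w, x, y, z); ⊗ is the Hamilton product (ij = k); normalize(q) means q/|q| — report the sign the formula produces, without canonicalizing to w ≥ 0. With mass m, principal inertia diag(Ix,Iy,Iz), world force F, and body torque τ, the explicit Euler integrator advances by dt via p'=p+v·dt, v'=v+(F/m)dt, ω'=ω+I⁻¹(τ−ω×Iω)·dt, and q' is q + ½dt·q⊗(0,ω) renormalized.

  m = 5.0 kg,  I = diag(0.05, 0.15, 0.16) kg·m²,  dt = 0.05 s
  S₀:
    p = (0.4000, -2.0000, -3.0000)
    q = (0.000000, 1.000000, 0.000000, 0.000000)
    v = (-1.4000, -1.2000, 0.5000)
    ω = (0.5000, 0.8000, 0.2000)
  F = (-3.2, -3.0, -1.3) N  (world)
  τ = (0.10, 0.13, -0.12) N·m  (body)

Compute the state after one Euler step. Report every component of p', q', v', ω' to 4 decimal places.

ω×(Iω) gyroscopic = (0.0016, -0.0110, 0.0400)
α = I⁻¹(τ − ω×Iω) = (1.9680, 0.9400, -1.0000)
new body rate ω' = (0.5984, 0.8470, 0.1500)
q⊗(0,ω) = (-0.5000000, 0.0000000, -0.2000000, 0.8000000)
updated quaternion q' = (-0.0125, 0.9997, -0.0050, 0.0200)
p + v·dt = (0.3300, -2.0600, -2.9750)
v + (F/m)dt = (-1.4320, -1.2300, 0.4870)

p' = (0.3300, -2.0600, -2.9750)
q' = (-0.0125, 0.9997, -0.0050, 0.0200)
v' = (-1.4320, -1.2300, 0.4870)
ω' = (0.5984, 0.8470, 0.1500)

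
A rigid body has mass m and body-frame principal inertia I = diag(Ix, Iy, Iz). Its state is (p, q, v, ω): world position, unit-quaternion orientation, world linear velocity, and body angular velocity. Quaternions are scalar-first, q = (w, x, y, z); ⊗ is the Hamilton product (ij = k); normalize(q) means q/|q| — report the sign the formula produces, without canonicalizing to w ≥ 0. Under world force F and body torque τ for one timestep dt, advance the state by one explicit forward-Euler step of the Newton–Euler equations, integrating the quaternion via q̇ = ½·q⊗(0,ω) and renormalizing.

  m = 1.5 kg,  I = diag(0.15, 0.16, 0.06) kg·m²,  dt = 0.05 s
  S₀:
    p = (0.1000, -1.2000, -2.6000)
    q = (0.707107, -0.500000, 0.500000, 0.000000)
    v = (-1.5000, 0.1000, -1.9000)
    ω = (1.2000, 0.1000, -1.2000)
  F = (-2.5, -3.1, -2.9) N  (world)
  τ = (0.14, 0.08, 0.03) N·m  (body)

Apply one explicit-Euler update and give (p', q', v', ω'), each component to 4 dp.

linear accel F/m = (-1.6667, -2.0667, -1.9333)
p' = p + v·dt = (0.0250, -1.1950, -2.6950)
v' = v + a·dt = (-1.5833, -0.0033, -1.9967)
α = I⁻¹(τ − ω×Iω) = (0.8533, 1.3100, 0.4800)
new body rate ω' = (1.2427, 0.1655, -1.1760)
2q̇ = q⊗(0,ω) = (0.5500000, 0.2485284, -0.5292893, -1.4985284)
updated quaternion q' = (0.7202, -0.4933, 0.4863, -0.0374)

p' = (0.0250, -1.1950, -2.6950)
q' = (0.7202, -0.4933, 0.4863, -0.0374)
v' = (-1.5833, -0.0033, -1.9967)
ω' = (1.2427, 0.1655, -1.1760)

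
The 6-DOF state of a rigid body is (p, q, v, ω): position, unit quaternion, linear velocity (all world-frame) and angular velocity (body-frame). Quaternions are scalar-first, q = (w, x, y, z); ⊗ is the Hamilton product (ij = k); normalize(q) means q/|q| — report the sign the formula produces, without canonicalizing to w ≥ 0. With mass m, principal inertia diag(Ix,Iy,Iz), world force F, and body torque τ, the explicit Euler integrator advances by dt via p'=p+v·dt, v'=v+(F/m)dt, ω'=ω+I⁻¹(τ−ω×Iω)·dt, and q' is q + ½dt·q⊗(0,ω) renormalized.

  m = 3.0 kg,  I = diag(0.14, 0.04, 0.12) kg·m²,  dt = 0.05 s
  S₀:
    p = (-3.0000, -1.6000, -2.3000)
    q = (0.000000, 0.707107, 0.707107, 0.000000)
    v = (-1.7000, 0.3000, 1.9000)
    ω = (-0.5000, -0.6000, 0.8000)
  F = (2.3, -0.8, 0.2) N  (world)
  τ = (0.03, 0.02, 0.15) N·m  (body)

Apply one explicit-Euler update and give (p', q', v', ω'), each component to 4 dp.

p' = (-3.0850, -1.5850, -2.2050)
q' = (0.0194, 0.7210, 0.6927, -0.0018)
v' = (-1.6617, 0.2867, 1.9033)
ω' = (-0.4756, -0.5650, 0.8750)

(τ − ω×Iω)/I = (0.4886, 0.7000, 1.5000)
new body rate ω' = (-0.4756, -0.5650, 0.8750)
Hamilton product q⊗(0,ω) = (0.7778177, 0.5656856, -0.5656856, -0.0707107)
q + ½dt·q⊗(0,ω), renormalized = (0.0194, 0.7210, 0.6927, -0.0018)
a = F/m = (0.7667, -0.2667, 0.0667)
new position p' = (-3.0850, -1.5850, -2.2050)
new velocity v' = (-1.6617, 0.2867, 1.9033)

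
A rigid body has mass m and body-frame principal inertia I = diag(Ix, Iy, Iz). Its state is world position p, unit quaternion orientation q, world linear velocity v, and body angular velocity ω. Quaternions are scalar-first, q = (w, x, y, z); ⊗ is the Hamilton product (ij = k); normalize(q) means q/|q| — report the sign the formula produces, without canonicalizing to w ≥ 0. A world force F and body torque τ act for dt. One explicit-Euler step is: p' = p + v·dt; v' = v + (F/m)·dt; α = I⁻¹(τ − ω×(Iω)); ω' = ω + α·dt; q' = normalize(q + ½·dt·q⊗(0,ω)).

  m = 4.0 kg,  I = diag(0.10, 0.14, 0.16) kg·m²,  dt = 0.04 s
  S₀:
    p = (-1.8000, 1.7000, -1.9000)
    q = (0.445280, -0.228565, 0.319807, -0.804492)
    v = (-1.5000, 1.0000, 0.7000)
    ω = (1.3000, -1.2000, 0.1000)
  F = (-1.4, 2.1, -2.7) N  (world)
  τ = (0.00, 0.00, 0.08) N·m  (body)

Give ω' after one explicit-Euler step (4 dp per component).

ω×(Iω) gyroscopic = (-0.0024, -0.0078, -0.0624)
α = I⁻¹(τ − ω×Iω) = (0.0240, 0.0557, 0.8900)
ω + α·dt = (1.3010, -1.1978, 0.1356)

ω' = (1.3010, -1.1978, 0.1356)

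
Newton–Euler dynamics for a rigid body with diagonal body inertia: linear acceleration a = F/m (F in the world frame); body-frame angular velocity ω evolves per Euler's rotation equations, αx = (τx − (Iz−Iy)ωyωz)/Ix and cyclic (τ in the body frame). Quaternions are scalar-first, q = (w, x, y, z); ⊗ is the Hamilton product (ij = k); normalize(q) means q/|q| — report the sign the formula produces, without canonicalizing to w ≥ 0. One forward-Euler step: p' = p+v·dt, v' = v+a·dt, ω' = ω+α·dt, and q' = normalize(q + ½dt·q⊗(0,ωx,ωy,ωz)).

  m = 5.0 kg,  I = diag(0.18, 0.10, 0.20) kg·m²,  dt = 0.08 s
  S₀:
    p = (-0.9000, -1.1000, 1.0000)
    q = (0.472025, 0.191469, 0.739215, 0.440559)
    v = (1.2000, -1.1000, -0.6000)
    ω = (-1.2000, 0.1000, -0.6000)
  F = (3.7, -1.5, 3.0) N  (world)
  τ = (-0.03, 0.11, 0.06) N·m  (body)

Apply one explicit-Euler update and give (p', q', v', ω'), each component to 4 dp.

precession coupling ω×(Iω) = (-0.0060, -0.0144, 0.0096)
α = I⁻¹(τ − ω×Iω) = (-0.1333, 1.2440, 0.2520)
new body rate ω' = (-1.2107, 0.1995, -0.5798)
Hamilton product q⊗(0,ω) = (0.4201767, -1.0540149, -0.3665869, 0.6229899)
q + ½dt·q⊗(0,ω), renormalized = (0.4881, 0.1491, 0.7235, 0.4648)
a = (0.7400, -0.3000, 0.6000)
p' = p + v·dt = (-0.8040, -1.1880, 0.9520)
new velocity v' = (1.2592, -1.1240, -0.5520)

p' = (-0.8040, -1.1880, 0.9520)
q' = (0.4881, 0.1491, 0.7235, 0.4648)
v' = (1.2592, -1.1240, -0.5520)
ω' = (-1.2107, 0.1995, -0.5798)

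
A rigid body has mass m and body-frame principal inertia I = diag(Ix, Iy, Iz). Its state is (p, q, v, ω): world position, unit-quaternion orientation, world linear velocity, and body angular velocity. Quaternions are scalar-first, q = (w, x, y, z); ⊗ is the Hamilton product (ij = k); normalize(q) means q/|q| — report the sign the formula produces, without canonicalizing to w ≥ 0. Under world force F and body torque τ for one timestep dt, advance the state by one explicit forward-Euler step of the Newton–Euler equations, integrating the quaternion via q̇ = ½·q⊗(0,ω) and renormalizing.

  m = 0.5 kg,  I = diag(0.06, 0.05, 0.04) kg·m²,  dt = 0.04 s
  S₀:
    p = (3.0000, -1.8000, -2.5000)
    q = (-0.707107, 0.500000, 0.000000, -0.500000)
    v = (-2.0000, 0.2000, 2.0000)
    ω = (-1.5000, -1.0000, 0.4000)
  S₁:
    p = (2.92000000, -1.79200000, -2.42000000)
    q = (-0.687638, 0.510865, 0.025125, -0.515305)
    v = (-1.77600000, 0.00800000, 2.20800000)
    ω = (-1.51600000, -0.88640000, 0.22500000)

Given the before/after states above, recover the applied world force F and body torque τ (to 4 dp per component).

F = (2.8000, -2.4000, 2.6000)
τ = (-0.0200, 0.1300, -0.1900)

v₁ − v₀ = (0.22400000, -0.19200000, 0.20800000)
m·(v₁−v₀)/dt = (2.8000, -2.4000, 2.6000)
ω₁ − ω₀ = (-0.01600000, 0.11360000, -0.17500000)
precession coupling = (0.0040, -0.0120, -0.0150)
τ = I·(Δω/dt) + ω₀×(Iω₀) = (-0.0200, 0.1300, -0.1900)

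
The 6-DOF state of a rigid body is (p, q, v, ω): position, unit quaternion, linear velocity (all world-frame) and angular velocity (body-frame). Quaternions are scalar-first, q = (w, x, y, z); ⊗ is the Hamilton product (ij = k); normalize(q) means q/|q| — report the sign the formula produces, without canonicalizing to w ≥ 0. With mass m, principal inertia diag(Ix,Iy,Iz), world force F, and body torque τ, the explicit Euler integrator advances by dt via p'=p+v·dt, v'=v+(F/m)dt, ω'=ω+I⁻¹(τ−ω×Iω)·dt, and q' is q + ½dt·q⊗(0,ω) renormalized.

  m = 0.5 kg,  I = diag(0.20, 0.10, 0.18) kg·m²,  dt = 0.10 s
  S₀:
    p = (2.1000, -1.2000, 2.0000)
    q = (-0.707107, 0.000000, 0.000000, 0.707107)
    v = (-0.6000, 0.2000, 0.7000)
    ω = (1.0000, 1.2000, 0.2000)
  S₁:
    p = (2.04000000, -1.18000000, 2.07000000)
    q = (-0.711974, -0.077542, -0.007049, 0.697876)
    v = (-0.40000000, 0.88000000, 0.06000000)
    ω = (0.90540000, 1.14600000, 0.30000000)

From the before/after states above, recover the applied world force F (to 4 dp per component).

Δv = v₁−v₀ = (0.20000000, 0.68000000, -0.64000000)
applied force F = (1.0000, 3.4000, -3.2000)

F = (1.0000, 3.4000, -3.2000)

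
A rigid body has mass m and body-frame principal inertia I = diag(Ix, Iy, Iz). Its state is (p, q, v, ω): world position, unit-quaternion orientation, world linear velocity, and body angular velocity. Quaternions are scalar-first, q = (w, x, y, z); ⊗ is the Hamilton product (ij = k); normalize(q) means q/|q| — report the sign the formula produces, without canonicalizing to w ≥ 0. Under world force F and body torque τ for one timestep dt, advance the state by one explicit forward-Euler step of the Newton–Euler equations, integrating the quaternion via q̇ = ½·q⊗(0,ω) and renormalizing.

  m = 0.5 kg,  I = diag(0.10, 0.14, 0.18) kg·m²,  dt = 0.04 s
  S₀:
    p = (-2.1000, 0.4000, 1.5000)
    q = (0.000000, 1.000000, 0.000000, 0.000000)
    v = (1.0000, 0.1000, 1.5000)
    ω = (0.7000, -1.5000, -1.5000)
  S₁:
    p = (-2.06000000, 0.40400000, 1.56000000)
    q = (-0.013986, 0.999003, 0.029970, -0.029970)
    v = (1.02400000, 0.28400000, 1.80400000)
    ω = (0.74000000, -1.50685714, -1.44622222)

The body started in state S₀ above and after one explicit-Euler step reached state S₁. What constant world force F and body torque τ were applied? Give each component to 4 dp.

F = (0.3000, 2.3000, 3.8000)
τ = (0.1900, 0.0600, 0.2000)

rate change Δω = (0.04000000, -0.00685714, 0.05377778)
ω₀×(Iω₀) = (0.0900, 0.0840, -0.0420)
applied torque τ = (0.1900, 0.0600, 0.2000)
velocity change Δv = (0.02400000, 0.18400000, 0.30400000)
applied force F = (0.3000, 2.3000, 3.8000)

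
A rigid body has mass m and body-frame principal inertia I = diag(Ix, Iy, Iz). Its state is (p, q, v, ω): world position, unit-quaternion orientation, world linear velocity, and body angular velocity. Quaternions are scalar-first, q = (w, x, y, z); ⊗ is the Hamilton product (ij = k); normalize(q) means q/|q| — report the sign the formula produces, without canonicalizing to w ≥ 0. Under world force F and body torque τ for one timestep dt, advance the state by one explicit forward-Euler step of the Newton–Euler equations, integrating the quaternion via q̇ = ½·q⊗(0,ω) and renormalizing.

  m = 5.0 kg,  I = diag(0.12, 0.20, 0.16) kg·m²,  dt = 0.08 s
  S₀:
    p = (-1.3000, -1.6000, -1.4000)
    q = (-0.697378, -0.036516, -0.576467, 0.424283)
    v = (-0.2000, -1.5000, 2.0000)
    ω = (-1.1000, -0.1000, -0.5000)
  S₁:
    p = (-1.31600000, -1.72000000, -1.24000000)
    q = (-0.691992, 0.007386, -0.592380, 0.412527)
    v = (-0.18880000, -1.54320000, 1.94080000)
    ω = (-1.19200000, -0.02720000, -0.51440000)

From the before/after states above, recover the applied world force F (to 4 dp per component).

F = (0.7000, -2.7000, -3.7000)

Δv = v₁−v₀ = (0.01120000, -0.04320000, -0.05920000)
F = m·Δv/dt = (0.7000, -2.7000, -3.7000)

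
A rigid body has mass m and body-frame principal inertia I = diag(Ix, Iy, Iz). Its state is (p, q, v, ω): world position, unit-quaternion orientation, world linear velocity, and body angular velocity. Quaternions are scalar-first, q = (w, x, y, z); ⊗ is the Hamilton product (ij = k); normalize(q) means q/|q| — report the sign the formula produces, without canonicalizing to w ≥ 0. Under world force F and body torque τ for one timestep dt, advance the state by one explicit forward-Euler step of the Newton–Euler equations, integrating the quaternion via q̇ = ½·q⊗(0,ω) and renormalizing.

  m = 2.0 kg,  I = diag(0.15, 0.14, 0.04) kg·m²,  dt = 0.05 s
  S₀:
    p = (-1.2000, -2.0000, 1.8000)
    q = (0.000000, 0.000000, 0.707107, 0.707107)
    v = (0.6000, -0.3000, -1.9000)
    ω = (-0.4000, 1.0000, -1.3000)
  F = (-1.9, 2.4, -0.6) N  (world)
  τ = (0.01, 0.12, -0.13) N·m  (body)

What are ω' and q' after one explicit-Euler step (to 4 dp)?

precession coupling ω×(Iω) = (0.1300, 0.0572, 0.0040)
(τ − ω×Iω)/I = (-0.8000, 0.4486, -3.3500)
ω + α·dt = (-0.4400, 1.0224, -1.4675)
Hamilton product q⊗(0,ω) = (0.2121321, -1.6263461, -0.2828428, 0.2828428)
q' = normalize(q + ½dt·q⊗(0,ω)) = (0.0053, -0.0406, 0.6994, 0.7135)

ω' = (-0.4400, 1.0224, -1.4675)
q' = (0.0053, -0.0406, 0.6994, 0.7135)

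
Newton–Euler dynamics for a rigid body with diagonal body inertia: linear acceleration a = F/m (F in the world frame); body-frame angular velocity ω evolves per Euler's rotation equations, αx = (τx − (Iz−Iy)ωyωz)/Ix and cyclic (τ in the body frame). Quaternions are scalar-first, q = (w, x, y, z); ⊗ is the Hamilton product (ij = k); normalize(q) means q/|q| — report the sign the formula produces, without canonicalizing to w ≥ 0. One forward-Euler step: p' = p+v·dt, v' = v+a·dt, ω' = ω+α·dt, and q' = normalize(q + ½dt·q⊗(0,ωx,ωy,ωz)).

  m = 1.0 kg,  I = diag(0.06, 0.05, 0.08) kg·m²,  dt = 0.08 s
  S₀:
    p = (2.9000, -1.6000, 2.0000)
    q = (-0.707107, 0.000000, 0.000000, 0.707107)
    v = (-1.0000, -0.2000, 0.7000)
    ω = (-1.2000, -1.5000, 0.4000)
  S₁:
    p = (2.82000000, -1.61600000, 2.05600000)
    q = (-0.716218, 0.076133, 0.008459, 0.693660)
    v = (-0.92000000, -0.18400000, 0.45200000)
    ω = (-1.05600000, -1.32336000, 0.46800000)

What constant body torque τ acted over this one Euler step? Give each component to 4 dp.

ω₁ − ω₀ = (0.14400000, 0.17664000, 0.06800000)
precession coupling = (-0.0180, 0.0096, -0.0180)
applied torque τ = (0.0900, 0.1200, 0.0500)

τ = (0.0900, 0.1200, 0.0500)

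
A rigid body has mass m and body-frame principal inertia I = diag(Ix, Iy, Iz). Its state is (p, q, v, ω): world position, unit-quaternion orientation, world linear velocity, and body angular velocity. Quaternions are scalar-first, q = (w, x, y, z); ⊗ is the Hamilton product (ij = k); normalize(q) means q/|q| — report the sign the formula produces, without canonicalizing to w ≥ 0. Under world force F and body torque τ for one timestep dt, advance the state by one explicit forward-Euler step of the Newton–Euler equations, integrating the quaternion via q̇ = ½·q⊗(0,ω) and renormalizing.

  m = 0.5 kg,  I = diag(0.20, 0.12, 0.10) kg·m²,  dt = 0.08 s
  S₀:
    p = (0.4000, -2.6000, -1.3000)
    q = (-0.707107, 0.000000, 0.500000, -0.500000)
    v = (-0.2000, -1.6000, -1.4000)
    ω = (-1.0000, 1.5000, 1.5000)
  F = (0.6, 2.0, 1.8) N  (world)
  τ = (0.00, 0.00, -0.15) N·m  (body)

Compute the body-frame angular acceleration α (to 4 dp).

α = (0.2250, 1.2500, -2.7000)

gyro term ω×Iω = (-0.0450, -0.1500, 0.1200)
α = I⁻¹(τ − ω×Iω) = (0.2250, 1.2500, -2.7000)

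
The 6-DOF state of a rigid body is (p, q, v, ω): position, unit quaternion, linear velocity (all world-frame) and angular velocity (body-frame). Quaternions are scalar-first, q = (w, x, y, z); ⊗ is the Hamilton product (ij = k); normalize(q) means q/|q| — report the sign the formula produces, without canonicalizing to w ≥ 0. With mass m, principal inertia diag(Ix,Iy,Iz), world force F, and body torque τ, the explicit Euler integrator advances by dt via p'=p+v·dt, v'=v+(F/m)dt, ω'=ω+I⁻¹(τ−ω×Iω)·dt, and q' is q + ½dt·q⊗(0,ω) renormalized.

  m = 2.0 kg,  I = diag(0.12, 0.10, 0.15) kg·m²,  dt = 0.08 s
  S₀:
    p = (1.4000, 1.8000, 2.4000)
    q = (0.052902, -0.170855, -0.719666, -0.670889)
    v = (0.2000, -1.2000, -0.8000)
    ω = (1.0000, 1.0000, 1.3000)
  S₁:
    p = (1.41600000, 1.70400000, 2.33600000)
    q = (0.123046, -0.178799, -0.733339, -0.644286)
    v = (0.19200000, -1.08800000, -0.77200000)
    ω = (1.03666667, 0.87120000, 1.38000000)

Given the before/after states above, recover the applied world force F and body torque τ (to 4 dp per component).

v₁ − v₀ = (-0.00800000, 0.11200000, 0.02800000)
m·(v₁−v₀)/dt = (-0.2000, 2.8000, 0.7000)
rate change Δω = (0.03666667, -0.12880000, 0.08000000)
applied torque τ = (0.1200, -0.2000, 0.1300)

F = (-0.2000, 2.8000, 0.7000)
τ = (0.1200, -0.2000, 0.1300)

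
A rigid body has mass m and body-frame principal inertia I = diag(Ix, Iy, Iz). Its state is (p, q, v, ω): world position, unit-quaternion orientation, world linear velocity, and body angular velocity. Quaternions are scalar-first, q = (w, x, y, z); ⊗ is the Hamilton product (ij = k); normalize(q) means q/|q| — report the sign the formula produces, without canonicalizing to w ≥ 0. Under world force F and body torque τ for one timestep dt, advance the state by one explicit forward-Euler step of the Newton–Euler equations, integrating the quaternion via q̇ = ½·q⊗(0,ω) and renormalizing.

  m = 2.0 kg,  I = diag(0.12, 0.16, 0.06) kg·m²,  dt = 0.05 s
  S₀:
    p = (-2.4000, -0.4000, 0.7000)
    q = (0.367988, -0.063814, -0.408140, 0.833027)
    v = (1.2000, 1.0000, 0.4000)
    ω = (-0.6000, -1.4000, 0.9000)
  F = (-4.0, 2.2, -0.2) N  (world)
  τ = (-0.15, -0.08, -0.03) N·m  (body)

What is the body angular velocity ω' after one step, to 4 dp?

(τ − ω×Iω)/I = (-2.3000, -0.2975, -1.0600)
ω + α·dt = (-0.7150, -1.4149, 0.8470)

ω' = (-0.7150, -1.4149, 0.8470)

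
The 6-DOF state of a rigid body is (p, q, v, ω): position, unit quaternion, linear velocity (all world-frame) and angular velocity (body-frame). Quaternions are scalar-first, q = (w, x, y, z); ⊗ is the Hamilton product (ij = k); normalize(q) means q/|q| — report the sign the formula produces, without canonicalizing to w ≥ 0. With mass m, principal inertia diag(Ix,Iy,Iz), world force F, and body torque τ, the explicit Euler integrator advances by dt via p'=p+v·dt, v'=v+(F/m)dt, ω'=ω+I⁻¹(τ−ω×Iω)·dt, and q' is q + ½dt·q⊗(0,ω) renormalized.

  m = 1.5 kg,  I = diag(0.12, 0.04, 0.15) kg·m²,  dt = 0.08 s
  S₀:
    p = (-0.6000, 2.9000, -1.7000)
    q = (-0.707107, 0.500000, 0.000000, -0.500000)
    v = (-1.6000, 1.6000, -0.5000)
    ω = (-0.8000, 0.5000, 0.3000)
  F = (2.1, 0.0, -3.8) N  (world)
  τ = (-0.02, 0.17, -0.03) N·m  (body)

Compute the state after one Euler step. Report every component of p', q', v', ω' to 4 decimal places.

p' = (-0.7280, 3.0280, -1.7400)
q' = (-0.6846, 0.5322, -0.0041, -0.4981)
v' = (-1.4880, 1.6000, -0.7027)
ω' = (-0.8243, 0.8256, 0.2669)

angular accel α = (-0.3042, 4.0700, -0.4133)
ω' = ω + α·dt = (-0.8243, 0.8256, 0.2669)
Hamilton product q⊗(0,ω) = (0.5500000, 0.8156856, -0.1035535, 0.0378679)
updated quaternion q' = (-0.6846, 0.5322, -0.0041, -0.4981)
p' = p + v·dt = (-0.7280, 3.0280, -1.7400)
v' = v + a·dt = (-1.4880, 1.6000, -0.7027)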